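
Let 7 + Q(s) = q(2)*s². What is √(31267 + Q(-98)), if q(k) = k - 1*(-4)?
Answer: 6*√2469 ≈ 298.13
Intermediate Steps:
q(k) = 4 + k (q(k) = k + 4 = 4 + k)
Q(s) = -7 + 6*s² (Q(s) = -7 + (4 + 2)*s² = -7 + 6*s²)
√(31267 + Q(-98)) = √(31267 + (-7 + 6*(-98)²)) = √(31267 + (-7 + 6*9604)) = √(31267 + (-7 + 57624)) = √(31267 + 57617) = √88884 = 6*√2469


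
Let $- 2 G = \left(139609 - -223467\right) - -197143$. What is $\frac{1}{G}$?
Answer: $- \frac{2}{560219} \approx -3.57 \cdot 10^{-6}$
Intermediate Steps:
$G = - \frac{560219}{2}$ ($G = - \frac{\left(139609 - -223467\right) - -197143}{2} = - \frac{\left(139609 + 223467\right) + 197143}{2} = - \frac{363076 + 197143}{2} = \left(- \frac{1}{2}\right) 560219 = - \frac{560219}{2} \approx -2.8011 \cdot 10^{5}$)
$\frac{1}{G} = \frac{1}{- \frac{560219}{2}} = - \frac{2}{560219}$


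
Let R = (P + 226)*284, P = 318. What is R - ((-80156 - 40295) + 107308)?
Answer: 167639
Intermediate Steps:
R = 154496 (R = (318 + 226)*284 = 544*284 = 154496)
R - ((-80156 - 40295) + 107308) = 154496 - ((-80156 - 40295) + 107308) = 154496 - (-120451 + 107308) = 154496 - 1*(-13143) = 154496 + 13143 = 167639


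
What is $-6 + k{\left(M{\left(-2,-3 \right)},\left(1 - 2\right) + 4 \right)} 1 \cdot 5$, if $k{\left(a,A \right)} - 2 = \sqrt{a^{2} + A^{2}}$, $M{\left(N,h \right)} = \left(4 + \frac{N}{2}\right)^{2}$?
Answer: $4 + 15 \sqrt{10} \approx 51.434$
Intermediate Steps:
$M{\left(N,h \right)} = \left(4 + \frac{N}{2}\right)^{2}$ ($M{\left(N,h \right)} = \left(4 + N \frac{1}{2}\right)^{2} = \left(4 + \frac{N}{2}\right)^{2}$)
$k{\left(a,A \right)} = 2 + \sqrt{A^{2} + a^{2}}$ ($k{\left(a,A \right)} = 2 + \sqrt{a^{2} + A^{2}} = 2 + \sqrt{A^{2} + a^{2}}$)
$-6 + k{\left(M{\left(-2,-3 \right)},\left(1 - 2\right) + 4 \right)} 1 \cdot 5 = -6 + \left(2 + \sqrt{\left(\left(1 - 2\right) + 4\right)^{2} + \left(\frac{\left(8 - 2\right)^{2}}{4}\right)^{2}}\right) 1 \cdot 5 = -6 + \left(2 + \sqrt{\left(-1 + 4\right)^{2} + \left(\frac{6^{2}}{4}\right)^{2}}\right) 5 = -6 + \left(2 + \sqrt{3^{2} + \left(\frac{1}{4} \cdot 36\right)^{2}}\right) 5 = -6 + \left(2 + \sqrt{9 + 9^{2}}\right) 5 = -6 + \left(2 + \sqrt{9 + 81}\right) 5 = -6 + \left(2 + \sqrt{90}\right) 5 = -6 + \left(2 + 3 \sqrt{10}\right) 5 = -6 + \left(10 + 15 \sqrt{10}\right) = 4 + 15 \sqrt{10}$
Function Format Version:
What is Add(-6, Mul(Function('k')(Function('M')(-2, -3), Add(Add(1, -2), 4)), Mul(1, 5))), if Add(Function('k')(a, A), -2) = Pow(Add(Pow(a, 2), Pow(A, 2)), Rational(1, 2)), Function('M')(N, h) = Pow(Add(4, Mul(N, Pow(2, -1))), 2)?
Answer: Add(4, Mul(15, Pow(10, Rational(1, 2)))) ≈ 51.434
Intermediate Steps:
Function('M')(N, h) = Pow(Add(4, Mul(Rational(1, 2), N)), 2) (Function('M')(N, h) = Pow(Add(4, Mul(N, Rational(1, 2))), 2) = Pow(Add(4, Mul(Rational(1, 2), N)), 2))
Function('k')(a, A) = Add(2, Pow(Add(Pow(A, 2), Pow(a, 2)), Rational(1, 2))) (Function('k')(a, A) = Add(2, Pow(Add(Pow(a, 2), Pow(A, 2)), Rational(1, 2))) = Add(2, Pow(Add(Pow(A, 2), Pow(a, 2)), Rational(1, 2))))
Add(-6, Mul(Function('k')(Function('M')(-2, -3), Add(Add(1, -2), 4)), Mul(1, 5))) = Add(-6, Mul(Add(2, Pow(Add(Pow(Add(Add(1, -2), 4), 2), Pow(Mul(Rational(1, 4), Pow(Add(8, -2), 2)), 2)), Rational(1, 2))), Mul(1, 5))) = Add(-6, Mul(Add(2, Pow(Add(Pow(Add(-1, 4), 2), Pow(Mul(Rational(1, 4), Pow(6, 2)), 2)), Rational(1, 2))), 5)) = Add(-6, Mul(Add(2, Pow(Add(Pow(3, 2), Pow(Mul(Rational(1, 4), 36), 2)), Rational(1, 2))), 5)) = Add(-6, Mul(Add(2, Pow(Add(9, Pow(9, 2)), Rational(1, 2))), 5)) = Add(-6, Mul(Add(2, Pow(Add(9, 81), Rational(1, 2))), 5)) = Add(-6, Mul(Add(2, Pow(90, Rational(1, 2))), 5)) = Add(-6, Mul(Add(2, Mul(3, Pow(10, Rational(1, 2)))), 5)) = Add(-6, Add(10, Mul(15, Pow(10, Rational(1, 2))))) = Add(4, Mul(15, Pow(10, Rational(1, 2))))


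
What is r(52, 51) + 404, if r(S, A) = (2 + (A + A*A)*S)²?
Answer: 19018065240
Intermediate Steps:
r(S, A) = (2 + S*(A + A²))² (r(S, A) = (2 + (A + A²)*S)² = (2 + S*(A + A²))²)
r(52, 51) + 404 = (2 + 51*52 + 52*51²)² + 404 = (2 + 2652 + 52*2601)² + 404 = (2 + 2652 + 135252)² + 404 = 137906² + 404 = 19018064836 + 404 = 19018065240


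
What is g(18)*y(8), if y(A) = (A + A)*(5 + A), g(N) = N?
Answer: 3744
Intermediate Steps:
y(A) = 2*A*(5 + A) (y(A) = (2*A)*(5 + A) = 2*A*(5 + A))
g(18)*y(8) = 18*(2*8*(5 + 8)) = 18*(2*8*13) = 18*208 = 3744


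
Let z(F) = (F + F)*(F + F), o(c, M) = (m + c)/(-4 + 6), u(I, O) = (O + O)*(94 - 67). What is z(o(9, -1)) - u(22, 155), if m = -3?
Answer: -8334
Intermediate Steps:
u(I, O) = 54*O (u(I, O) = (2*O)*27 = 54*O)
o(c, M) = -3/2 + c/2 (o(c, M) = (-3 + c)/(-4 + 6) = (-3 + c)/2 = (-3 + c)*(½) = -3/2 + c/2)
z(F) = 4*F² (z(F) = (2*F)*(2*F) = 4*F²)
z(o(9, -1)) - u(22, 155) = 4*(-3/2 + (½)*9)² - 54*155 = 4*(-3/2 + 9/2)² - 1*8370 = 4*3² - 8370 = 4*9 - 8370 = 36 - 8370 = -8334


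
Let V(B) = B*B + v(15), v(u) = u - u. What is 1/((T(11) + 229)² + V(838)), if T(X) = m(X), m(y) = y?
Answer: 1/759844 ≈ 1.3161e-6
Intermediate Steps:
T(X) = X
v(u) = 0
V(B) = B² (V(B) = B*B + 0 = B² + 0 = B²)
1/((T(11) + 229)² + V(838)) = 1/((11 + 229)² + 838²) = 1/(240² + 702244) = 1/(57600 + 702244) = 1/759844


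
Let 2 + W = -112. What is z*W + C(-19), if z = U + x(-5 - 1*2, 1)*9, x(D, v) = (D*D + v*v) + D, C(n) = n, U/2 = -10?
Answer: -41857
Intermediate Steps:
W = -114 (W = -2 - 112 = -114)
U = -20 (U = 2*(-10) = -20)
x(D, v) = D + D² + v² (x(D, v) = (D² + v²) + D = D + D² + v²)
z = 367 (z = -20 + ((-5 - 1*2) + (-5 - 1*2)² + 1²)*9 = -20 + ((-5 - 2) + (-5 - 2)² + 1)*9 = -20 + (-7 + (-7)² + 1)*9 = -20 + (-7 + 49 + 1)*9 = -20 + 43*9 = -20 + 387 = 367)
z*W + C(-19) = 367*(-114) - 19 = -41838 - 19 = -41857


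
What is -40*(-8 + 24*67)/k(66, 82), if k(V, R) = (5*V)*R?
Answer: -3200/1353 ≈ -2.3651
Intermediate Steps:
k(V, R) = 5*R*V
-40*(-8 + 24*67)/k(66, 82) = -40*(-8 + 24*67)/(5*82*66) = -40*(-8 + 1608)/27060 = -64000/27060 = -40*80/1353 = -3200/1353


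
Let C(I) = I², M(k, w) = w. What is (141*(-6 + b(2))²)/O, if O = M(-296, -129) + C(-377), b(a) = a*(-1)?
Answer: 564/8875 ≈ 0.063549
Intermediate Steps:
b(a) = -a
O = 142000 (O = -129 + (-377)² = -129 + 142129 = 142000)
(141*(-6 + b(2))²)/O = (141*(-6 - 1*2)²)/142000 = (141*(-6 - 2)²)*(1/142000) = (141*(-8)²)*(1/142000) = (141*64)*(1/142000) = 9024*(1/142000) = 564/8875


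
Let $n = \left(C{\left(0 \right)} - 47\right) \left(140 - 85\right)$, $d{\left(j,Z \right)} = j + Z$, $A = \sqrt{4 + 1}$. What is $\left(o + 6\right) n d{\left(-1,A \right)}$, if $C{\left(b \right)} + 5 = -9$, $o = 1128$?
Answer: $3804570 - 3804570 \sqrt{5} \approx -4.7027 \cdot 10^{6}$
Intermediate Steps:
$A = \sqrt{5} \approx 2.2361$
$C{\left(b \right)} = -14$ ($C{\left(b \right)} = -5 - 9 = -14$)
$d{\left(j,Z \right)} = Z + j$
$n = -3355$ ($n = \left(-14 - 47\right) \left(140 - 85\right) = \left(-61\right) 55 = -3355$)
$\left(o + 6\right) n d{\left(-1,A \right)} = \left(1128 + 6\right) \left(- 3355 \left(\sqrt{5} - 1\right)\right) = 1134 \left(- 3355 \left(-1 + \sqrt{5}\right)\right) = 1134 \left(3355 - 3355 \sqrt{5}\right) = 3804570 - 3804570 \sqrt{5}$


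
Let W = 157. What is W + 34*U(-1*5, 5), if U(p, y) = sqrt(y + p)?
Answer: 157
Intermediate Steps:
U(p, y) = sqrt(p + y)
W + 34*U(-1*5, 5) = 157 + 34*sqrt(-1*5 + 5) = 157 + 34*sqrt(-5 + 5) = 157 + 34*sqrt(0) = 157 + 34*0 = 157 + 0 = 157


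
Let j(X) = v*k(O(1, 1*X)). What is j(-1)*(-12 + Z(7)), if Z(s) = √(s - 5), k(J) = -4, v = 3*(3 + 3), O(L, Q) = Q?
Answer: 864 - 72*√2 ≈ 762.18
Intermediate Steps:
v = 18 (v = 3*6 = 18)
Z(s) = √(-5 + s)
j(X) = -72 (j(X) = 18*(-4) = -72)
j(-1)*(-12 + Z(7)) = -72*(-12 + √(-5 + 7)) = -72*(-12 + √2) = 864 - 72*√2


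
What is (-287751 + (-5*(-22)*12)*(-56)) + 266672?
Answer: -94999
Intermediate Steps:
(-287751 + (-5*(-22)*12)*(-56)) + 266672 = (-287751 + (110*12)*(-56)) + 266672 = (-287751 + 1320*(-56)) + 266672 = (-287751 - 73920) + 266672 = -361671 + 266672 = -94999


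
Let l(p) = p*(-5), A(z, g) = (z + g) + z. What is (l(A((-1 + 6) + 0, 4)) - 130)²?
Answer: 40000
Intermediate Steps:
A(z, g) = g + 2*z (A(z, g) = (g + z) + z = g + 2*z)
l(p) = -5*p
(l(A((-1 + 6) + 0, 4)) - 130)² = (-5*(4 + 2*((-1 + 6) + 0)) - 130)² = (-5*(4 + 2*(5 + 0)) - 130)² = (-5*(4 + 2*5) - 130)² = (-5*(4 + 10) - 130)² = (-5*14 - 130)² = (-70 - 130)² = (-200)² = 40000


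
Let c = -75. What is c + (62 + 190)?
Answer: 177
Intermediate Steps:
c + (62 + 190) = -75 + (62 + 190) = -75 + 252 = 177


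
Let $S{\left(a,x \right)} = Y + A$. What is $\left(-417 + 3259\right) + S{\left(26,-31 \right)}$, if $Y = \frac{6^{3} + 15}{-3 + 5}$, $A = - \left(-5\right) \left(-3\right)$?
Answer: $\frac{5885}{2} \approx 2942.5$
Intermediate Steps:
$A = -15$ ($A = \left(-1\right) 15 = -15$)
$Y = \frac{231}{2}$ ($Y = \frac{216 + 15}{2} = 231 \cdot \frac{1}{2} = \frac{231}{2} \approx 115.5$)
$S{\left(a,x \right)} = \frac{201}{2}$ ($S{\left(a,x \right)} = \frac{231}{2} - 15 = \frac{201}{2}$)
$\left(-417 + 3259\right) + S{\left(26,-31 \right)} = \left(-417 + 3259\right) + \frac{201}{2} = 2842 + \frac{201}{2} = \frac{5885}{2}$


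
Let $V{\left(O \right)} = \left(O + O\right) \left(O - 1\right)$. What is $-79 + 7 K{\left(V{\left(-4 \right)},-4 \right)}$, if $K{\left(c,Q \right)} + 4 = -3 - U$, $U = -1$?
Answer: $-121$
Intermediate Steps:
$V{\left(O \right)} = 2 O \left(-1 + O\right)$
$K{\left(c,Q \right)} = -6$ ($K{\left(c,Q \right)} = -4 - 2 = -6$)
$-79 + 7 K{\left(V{\left(-4 \right)},-4 \right)} = -79 + 7 \left(-6\right) = -79 - 42 = -121$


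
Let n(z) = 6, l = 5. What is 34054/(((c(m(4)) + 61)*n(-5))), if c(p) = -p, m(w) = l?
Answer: 17027/168 ≈ 101.35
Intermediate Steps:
m(w) = 5
34054/(((c(m(4)) + 61)*n(-5))) = 34054/(((-1*5 + 61)*6)) = 34054/(((-5 + 61)*6)) = 34054/((56*6)) = 34054/336 = 34054*(1/336) = 17027/168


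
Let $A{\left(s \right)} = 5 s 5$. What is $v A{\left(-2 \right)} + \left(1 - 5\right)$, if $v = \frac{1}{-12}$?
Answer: $\frac{1}{6} \approx 0.16667$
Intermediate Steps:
$v = - \frac{1}{12} \approx -0.083333$
$A{\left(s \right)} = 25 s$
$v A{\left(-2 \right)} + \left(1 - 5\right) = - \frac{25 \left(-2\right)}{12} + \left(1 - 5\right) = \left(- \frac{1}{12}\right) \left(-50\right) + \left(1 - 5\right) = \frac{25}{6} - 4 = \frac{1}{6}$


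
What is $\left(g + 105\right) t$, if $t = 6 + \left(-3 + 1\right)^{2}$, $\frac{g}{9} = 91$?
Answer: $9240$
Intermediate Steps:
$g = 819$ ($g = 9 \cdot 91 = 819$)
$t = 10$ ($t = 6 + \left(-2\right)^{2} = 6 + 4 = 10$)
$\left(g + 105\right) t = \left(819 + 105\right) 10 = 924 \cdot 10 = 9240$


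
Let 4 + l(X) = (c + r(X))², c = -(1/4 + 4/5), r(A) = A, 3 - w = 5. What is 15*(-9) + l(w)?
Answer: -51879/400 ≈ -129.70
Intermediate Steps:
w = -2 (w = 3 - 1*5 = 3 - 5 = -2)
c = -21/20 (c = -(1*(¼) + 4*(⅕)) = -(¼ + ⅘) = -1*21/20 = -21/20 ≈ -1.0500)
l(X) = -4 + (-21/20 + X)²
15*(-9) + l(w) = 15*(-9) + (-4 + (-21 + 20*(-2))²/400) = -135 + (-4 + (-21 - 40)²/400) = -135 + (-4 + (1/400)*(-61)²) = -135 + (-4 + (1/400)*3721) = -135 + (-4 + 3721/400) = -135 + 2121/400 = -51879/400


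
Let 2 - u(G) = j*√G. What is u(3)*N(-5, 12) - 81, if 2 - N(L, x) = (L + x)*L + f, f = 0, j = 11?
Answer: -7 - 407*√3 ≈ -711.94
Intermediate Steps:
N(L, x) = 2 - L*(L + x) (N(L, x) = 2 - ((L + x)*L + 0) = 2 - (L*(L + x) + 0) = 2 - L*(L + x))
u(G) = 2 - 11*√G
u(3)*N(-5, 12) - 81 = (2 - 11*√3)*(2 - 1*(-5)² - 1*(-5)*12) - 81 = (2 - 11*√3)*(2 - 1*25 + 60) - 81 = (2 - 11*√3)*(2 - 25 + 60) - 81 = (2 - 11*√3)*37 - 81 = (74 - 407*√3) - 81 = -7 - 407*√3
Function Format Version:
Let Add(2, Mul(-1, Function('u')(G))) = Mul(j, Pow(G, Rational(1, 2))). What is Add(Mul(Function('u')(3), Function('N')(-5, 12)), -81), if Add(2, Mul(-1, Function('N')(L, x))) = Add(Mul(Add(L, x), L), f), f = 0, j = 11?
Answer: Add(-7, Mul(-407, Pow(3, Rational(1, 2)))) ≈ -711.94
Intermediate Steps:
Function('N')(L, x) = Add(2, Mul(-1, L, Add(L, x))) (Function('N')(L, x) = Add(2, Mul(-1, Add(Mul(Add(L, x), L), 0))) = Add(2, Mul(-1, Add(Mul(L, Add(L, x)), 0))) = Add(2, Mul(-1, Mul(L, Add(L, x)))) = Add(2, Mul(-1, L, Add(L, x))))
Function('u')(G) = Add(2, Mul(-11, Pow(G, Rational(1, 2)))) (Function('u')(G) = Add(2, Mul(-1, Mul(11, Pow(G, Rational(1, 2))))) = Add(2, Mul(-11, Pow(G, Rational(1, 2)))))
Add(Mul(Function('u')(3), Function('N')(-5, 12)), -81) = Add(Mul(Add(2, Mul(-11, Pow(3, Rational(1, 2)))), Add(2, Mul(-1, Pow(-5, 2)), Mul(-1, -5, 12))), -81) = Add(Mul(Add(2, Mul(-11, Pow(3, Rational(1, 2)))), Add(2, Mul(-1, 25), 60)), -81) = Add(Mul(Add(2, Mul(-11, Pow(3, Rational(1, 2)))), Add(2, -25, 60)), -81) = Add(Mul(Add(2, Mul(-11, Pow(3, Rational(1, 2)))), 37), -81) = Add(Add(74, Mul(-407, Pow(3, Rational(1, 2)))), -81) = Add(-7, Mul(-407, Pow(3, Rational(1, 2))))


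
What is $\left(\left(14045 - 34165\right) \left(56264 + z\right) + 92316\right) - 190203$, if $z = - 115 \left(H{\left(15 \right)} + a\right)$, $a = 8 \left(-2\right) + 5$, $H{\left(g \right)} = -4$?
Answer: $-1166836567$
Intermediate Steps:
$a = -11$ ($a = -16 + 5 = -11$)
$z = 1725$ ($z = - 115 \left(-4 - 11\right) = \left(-115\right) \left(-15\right) = 1725$)
$\left(\left(14045 - 34165\right) \left(56264 + z\right) + 92316\right) - 190203 = \left(\left(14045 - 34165\right) \left(56264 + 1725\right) + 92316\right) - 190203 = \left(\left(-20120\right) 57989 + 92316\right) - 190203 = \left(-1166738680 + 92316\right) - 190203 = -1166646364 - 190203 = -1166836567$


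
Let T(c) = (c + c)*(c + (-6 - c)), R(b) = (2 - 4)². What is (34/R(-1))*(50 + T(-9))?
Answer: 1343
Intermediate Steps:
R(b) = 4 (R(b) = (-2)² = 4)
T(c) = -12*c (T(c) = (2*c)*(-6) = -12*c)
(34/R(-1))*(50 + T(-9)) = (34/4)*(50 - 12*(-9)) = (34*(¼))*(50 + 108) = (17/2)*158 = 1343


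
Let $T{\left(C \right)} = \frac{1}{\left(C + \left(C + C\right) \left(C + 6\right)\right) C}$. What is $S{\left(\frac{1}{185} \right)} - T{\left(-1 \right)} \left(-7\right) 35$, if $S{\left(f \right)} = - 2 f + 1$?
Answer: $\frac{47338}{2035} \approx 23.262$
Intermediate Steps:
$S{\left(f \right)} = 1 - 2 f$
$T{\left(C \right)} = \frac{1}{C \left(C + 2 C \left(6 + C\right)\right)}$ ($T{\left(C \right)} = \frac{1}{\left(C + 2 C \left(6 + C\right)\right) C} = \frac{1}{C \left(C + 2 C \left(6 + C\right)\right)}$)
$S{\left(\frac{1}{185} \right)} - T{\left(-1 \right)} \left(-7\right) 35 = \left(1 - \frac{2}{185}\right) - \frac{1}{1 \left(13 + 2 \left(-1\right)\right)} \left(-7\right) 35 = \left(1 - \frac{2}{185}\right) - 1 \frac{1}{13 - 2} \left(-7\right) 35 = \left(1 - \frac{2}{185}\right) - 1 \cdot \frac{1}{11} \left(-7\right) 35 = \frac{183}{185} - 1 \cdot \frac{1}{11} \left(-7\right) 35 = \frac{183}{185} - \frac{1}{11} \left(-7\right) 35 = \frac{183}{185} - \left(- \frac{7}{11}\right) 35 = \frac{183}{185} - - \frac{245}{11} = \frac{183}{185} + \frac{245}{11} = \frac{47338}{2035}$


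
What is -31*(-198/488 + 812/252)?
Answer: -191735/2196 ≈ -87.311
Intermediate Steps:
-31*(-198/488 + 812/252) = -31*(-198*1/488 + 812*(1/252)) = -31*(-99/244 + 29/9) = -31*6185/2196 = -191735/2196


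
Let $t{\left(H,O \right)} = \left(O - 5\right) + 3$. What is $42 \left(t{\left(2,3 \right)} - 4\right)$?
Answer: $-126$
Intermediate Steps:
$t{\left(H,O \right)} = -2 + O$ ($t{\left(H,O \right)} = \left(-5 + O\right) + 3 = -2 + O$)
$42 \left(t{\left(2,3 \right)} - 4\right) = 42 \left(\left(-2 + 3\right) - 4\right) = 42 \left(1 - 4\right) = 42 \left(-3\right) = -126$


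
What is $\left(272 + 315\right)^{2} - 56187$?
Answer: $288382$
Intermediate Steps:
$\left(272 + 315\right)^{2} - 56187 = 587^{2} - 56187 = 344569 - 56187 = 288382$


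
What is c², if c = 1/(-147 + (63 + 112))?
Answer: 1/784 ≈ 0.0012755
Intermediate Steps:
c = 1/28 (c = 1/(-147 + 175) = 1/28 ≈ 0.035714)
c² = (1/28)² = 1/784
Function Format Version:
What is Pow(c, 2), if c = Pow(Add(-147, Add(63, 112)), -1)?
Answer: Rational(1, 784) ≈ 0.0012755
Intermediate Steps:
c = Rational(1, 28) (c = Pow(Add(-147, 175), -1) = Pow(28, -1) = Rational(1, 28) ≈ 0.035714)
Pow(c, 2) = Pow(Rational(1, 28), 2) = Rational(1, 784)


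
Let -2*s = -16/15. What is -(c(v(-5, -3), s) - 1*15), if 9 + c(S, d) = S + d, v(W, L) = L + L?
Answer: 442/15 ≈ 29.467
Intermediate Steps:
s = 8/15 (s = -(-8)/15 = -1/2*(-16/15) = 8/15 ≈ 0.53333)
v(W, L) = 2*L
c(S, d) = -9 + S + d (c(S, d) = -9 + (S + d) = -9 + S + d)
-(c(v(-5, -3), s) - 1*15) = -((-9 + 2*(-3) + 8/15) - 1*15) = -((-9 - 6 + 8/15) - 15) = -(-217/15 - 15) = -1*(-442/15) = 442/15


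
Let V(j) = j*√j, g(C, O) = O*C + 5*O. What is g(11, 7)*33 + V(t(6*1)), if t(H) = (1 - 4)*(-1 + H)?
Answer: 3696 - 15*I*√15 ≈ 3696.0 - 58.095*I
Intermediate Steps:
g(C, O) = 5*O + C*O (g(C, O) = C*O + 5*O = 5*O + C*O)
t(H) = 3 - 3*H (t(H) = -3*(-1 + H) = 3 - 3*H)
V(j) = j^(3/2)
g(11, 7)*33 + V(t(6*1)) = (7*(5 + 11))*33 + (3 - 18)^(3/2) = (7*16)*33 + (3 - 3*6)^(3/2) = 112*33 + (3 - 18)^(3/2) = 3696 + (-15)^(3/2) = 3696 - 15*I*√15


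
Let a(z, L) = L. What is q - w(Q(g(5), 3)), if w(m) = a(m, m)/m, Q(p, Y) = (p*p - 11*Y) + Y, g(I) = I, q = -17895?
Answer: -17896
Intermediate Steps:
Q(p, Y) = p² - 10*Y (Q(p, Y) = (p² - 11*Y) + Y = p² - 10*Y)
w(m) = 1 (w(m) = m/m = 1)
q - w(Q(g(5), 3)) = -17895 - 1*1 = -17895 - 1 = -17896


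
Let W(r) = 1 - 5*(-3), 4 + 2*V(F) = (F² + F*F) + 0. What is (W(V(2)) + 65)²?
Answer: 6561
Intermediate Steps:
V(F) = -2 + F² (V(F) = -2 + ((F² + F*F) + 0)/2 = -2 + ((F² + F²) + 0)/2 = -2 + (2*F² + 0)/2 = -2 + (2*F²)/2 = -2 + F²)
W(r) = 16 (W(r) = 1 + 15 = 16)
(W(V(2)) + 65)² = (16 + 65)² = 81² = 6561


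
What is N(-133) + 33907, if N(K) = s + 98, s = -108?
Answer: 33897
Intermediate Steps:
N(K) = -10 (N(K) = -108 + 98 = -10)
N(-133) + 33907 = -10 + 33907 = 33897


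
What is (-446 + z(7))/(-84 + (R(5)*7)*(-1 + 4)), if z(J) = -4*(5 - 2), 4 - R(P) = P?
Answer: 458/105 ≈ 4.3619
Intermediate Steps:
R(P) = 4 - P
z(J) = -12 (z(J) = -4*3 = -12)
(-446 + z(7))/(-84 + (R(5)*7)*(-1 + 4)) = (-446 - 12)/(-84 + ((4 - 1*5)*7)*(-1 + 4)) = -458/(-84 + ((4 - 5)*7)*3) = -458/(-84 - 1*7*3) = -458/(-84 - 7*3) = -458/(-84 - 21) = -458/(-105) = -458*(-1/105) = 458/105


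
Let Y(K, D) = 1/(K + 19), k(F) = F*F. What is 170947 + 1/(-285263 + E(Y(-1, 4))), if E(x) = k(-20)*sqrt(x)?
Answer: 125197263397700020/732374732521 - 600*sqrt(2)/732374732521 ≈ 1.7095e+5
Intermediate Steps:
k(F) = F**2
Y(K, D) = 1/(19 + K)
E(x) = 400*sqrt(x) (E(x) = (-20)**2*sqrt(x) = 400*sqrt(x))
170947 + 1/(-285263 + E(Y(-1, 4))) = 170947 + 1/(-285263 + 400*sqrt(1/(19 - 1))) = 170947 + 1/(-285263 + 400*sqrt(1/18)) = 170947 + 1/(-285263 + 400*(sqrt(2)/6)) = 170947 + 1/(-285263 + 200*sqrt(2)/3)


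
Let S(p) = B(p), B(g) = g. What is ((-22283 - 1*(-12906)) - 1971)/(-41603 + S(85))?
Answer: 5674/20759 ≈ 0.27333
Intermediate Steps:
S(p) = p
((-22283 - 1*(-12906)) - 1971)/(-41603 + S(85)) = ((-22283 - 1*(-12906)) - 1971)/(-41603 + 85) = ((-22283 + 12906) - 1971)/(-41518) = (-9377 - 1971)*(-1/41518) = -11348*(-1/41518) = 5674/20759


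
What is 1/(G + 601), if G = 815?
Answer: 1/1416 ≈ 0.00070621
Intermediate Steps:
1/(G + 601) = 1/(815 + 601) = 1/1416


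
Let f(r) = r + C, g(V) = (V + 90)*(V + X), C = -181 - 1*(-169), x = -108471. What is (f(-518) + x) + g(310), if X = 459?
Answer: 198599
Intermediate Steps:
C = -12 (C = -181 + 169 = -12)
g(V) = (90 + V)*(459 + V) (g(V) = (V + 90)*(V + 459) = (90 + V)*(459 + V))
f(r) = -12 + r (f(r) = r - 12 = -12 + r)
(f(-518) + x) + g(310) = ((-12 - 518) - 108471) + (41310 + 310² + 549*310) = (-530 - 108471) + (41310 + 96100 + 170190) = -109001 + 307600 = 198599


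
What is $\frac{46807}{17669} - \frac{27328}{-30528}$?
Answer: $\frac{29871602}{8428113} \approx 3.5443$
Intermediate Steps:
$\frac{46807}{17669} - \frac{27328}{-30528} = 46807 \cdot \frac{1}{17669} - - \frac{427}{477} = \frac{46807}{17669} + \frac{427}{477} = \frac{29871602}{8428113}$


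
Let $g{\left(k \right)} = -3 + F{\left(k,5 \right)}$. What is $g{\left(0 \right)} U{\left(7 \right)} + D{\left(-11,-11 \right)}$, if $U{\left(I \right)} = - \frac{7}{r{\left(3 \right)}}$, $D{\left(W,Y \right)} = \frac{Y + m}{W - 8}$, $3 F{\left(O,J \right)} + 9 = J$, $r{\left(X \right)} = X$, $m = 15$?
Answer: $\frac{1693}{171} \approx 9.9006$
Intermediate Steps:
$F{\left(O,J \right)} = -3 + \frac{J}{3}$
$D{\left(W,Y \right)} = \frac{15 + Y}{-8 + W}$ ($D{\left(W,Y \right)} = \frac{Y + 15}{W - 8} = \frac{15 + Y}{-8 + W}$)
$U{\left(I \right)} = - \frac{7}{3}$
$g{\left(k \right)} = - \frac{13}{3}$ ($g{\left(k \right)} = -3 + \left(-3 + \frac{1}{3} \cdot 5\right) = -3 + \left(-3 + \frac{5}{3}\right) = -3 - \frac{4}{3} = - \frac{13}{3}$)
$g{\left(0 \right)} U{\left(7 \right)} + D{\left(-11,-11 \right)} = \left(- \frac{13}{3}\right) \left(- \frac{7}{3}\right) + \frac{15 - 11}{-8 - 11} = \frac{91}{9} + \frac{1}{-19} \cdot 4 = \frac{91}{9} - \frac{4}{19} = \frac{1693}{171}$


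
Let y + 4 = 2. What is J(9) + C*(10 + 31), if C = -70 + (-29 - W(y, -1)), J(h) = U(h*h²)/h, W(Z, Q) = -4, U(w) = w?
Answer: -3814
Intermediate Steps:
y = -2 (y = -4 + 2 = -2)
J(h) = h² (J(h) = (h*h²)/h = h³/h = h²)
C = -95 (C = -70 + (-29 - 1*(-4)) = -70 + (-29 + 4) = -70 - 25 = -95)
J(9) + C*(10 + 31) = 9² - 95*(10 + 31) = 81 - 95*41 = 81 - 3895 = -3814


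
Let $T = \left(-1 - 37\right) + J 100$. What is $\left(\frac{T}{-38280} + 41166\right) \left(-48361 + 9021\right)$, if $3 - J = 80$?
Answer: $- \frac{1549840821403}{957} \approx -1.6195 \cdot 10^{9}$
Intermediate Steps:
$J = -77$ ($J = 3 - 80 = -77$)
$T = -7738$ ($T = \left(-1 - 37\right) - 7700 = -38 - 7700 = -7738$)
$\left(\frac{T}{-38280} + 41166\right) \left(-48361 + 9021\right) = \left(- \frac{7738}{-38280} + 41166\right) \left(-48361 + 9021\right) = \left(\left(-7738\right) \left(- \frac{1}{38280}\right) + 41166\right) \left(-39340\right) = \left(\frac{3869}{19140} + 41166\right) \left(-39340\right) = \frac{787921109}{19140} \left(-39340\right) = - \frac{1549840821403}{957}$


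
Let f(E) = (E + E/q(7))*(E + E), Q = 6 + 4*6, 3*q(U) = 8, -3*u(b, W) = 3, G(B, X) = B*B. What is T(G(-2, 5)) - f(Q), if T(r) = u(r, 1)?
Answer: -2476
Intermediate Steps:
G(B, X) = B**2
u(b, W) = -1 (u(b, W) = -1/3*3 = -1)
q(U) = 8/3 (q(U) = (1/3)*8 = 8/3)
T(r) = -1
Q = 30 (Q = 6 + 24 = 30)
f(E) = 11*E**2/4 (f(E) = (E + E/(8/3))*(E + E) = (E + E*(3/8))*(2*E) = (E + 3*E/8)*(2*E) = (11*E/8)*(2*E) = 11*E**2/4)
T(G(-2, 5)) - f(Q) = -1 - 11*30**2/4 = -1 - 11*900/4 = -1 - 1*2475 = -1 - 2475 = -2476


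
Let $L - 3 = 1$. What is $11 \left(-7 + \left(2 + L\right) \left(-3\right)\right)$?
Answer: $-275$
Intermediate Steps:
$L = 4$ ($L = 3 + 1 = 4$)
$11 \left(-7 + \left(2 + L\right) \left(-3\right)\right) = 11 \left(-7 + \left(2 + 4\right) \left(-3\right)\right) = 11 \left(-7 + 6 \left(-3\right)\right) = 11 \left(-7 - 18\right) = 11 \left(-25\right) = -275$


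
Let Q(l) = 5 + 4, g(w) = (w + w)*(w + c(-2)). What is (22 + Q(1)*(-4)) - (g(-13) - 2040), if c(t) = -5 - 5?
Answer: 1428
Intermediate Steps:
c(t) = -10
g(w) = 2*w*(-10 + w) (g(w) = (w + w)*(w - 10) = (2*w)*(-10 + w) = 2*w*(-10 + w))
Q(l) = 9
(22 + Q(1)*(-4)) - (g(-13) - 2040) = (22 + 9*(-4)) - (2*(-13)*(-10 - 13) - 2040) = (22 - 36) - (2*(-13)*(-23) - 2040) = -14 - (598 - 2040) = -14 - 1*(-1442) = -14 + 1442 = 1428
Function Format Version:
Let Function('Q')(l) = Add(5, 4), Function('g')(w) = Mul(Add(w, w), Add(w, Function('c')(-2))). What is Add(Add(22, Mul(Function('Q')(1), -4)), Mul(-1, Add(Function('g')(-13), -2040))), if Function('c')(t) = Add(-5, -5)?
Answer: 1428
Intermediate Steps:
Function('c')(t) = -10
Function('g')(w) = Mul(2, w, Add(-10, w)) (Function('g')(w) = Mul(Add(w, w), Add(w, -10)) = Mul(Mul(2, w), Add(-10, w)) = Mul(2, w, Add(-10, w)))
Function('Q')(l) = 9
Add(Add(22, Mul(Function('Q')(1), -4)), Mul(-1, Add(Function('g')(-13), -2040))) = Add(Add(22, Mul(9, -4)), Mul(-1, Add(Mul(2, -13, Add(-10, -13)), -2040))) = Add(Add(22, -36), Mul(-1, Add(Mul(2, -13, -23), -2040))) = Add(-14, Mul(-1, Add(598, -2040))) = Add(-14, Mul(-1, -1442)) = Add(-14, 1442) = 1428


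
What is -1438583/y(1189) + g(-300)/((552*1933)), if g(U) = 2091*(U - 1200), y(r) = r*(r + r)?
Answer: -216734643986/62852621939 ≈ -3.4483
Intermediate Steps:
y(r) = 2*r² (y(r) = r*(2*r) = 2*r²)
g(U) = -2509200 + 2091*U (g(U) = 2091*(-1200 + U) = -2509200 + 2091*U)
-1438583/y(1189) + g(-300)/((552*1933)) = -1438583/(2*1189²) + (-2509200 + 2091*(-300))/((552*1933)) = -1438583/(2*1413721) + (-2509200 - 627300)/1067016 = -1438583/2827442 - 3136500*1/1067016 = -1438583*1/2827442 - 261375/88918 = -1438583/2827442 - 261375/88918 = -216734643986/62852621939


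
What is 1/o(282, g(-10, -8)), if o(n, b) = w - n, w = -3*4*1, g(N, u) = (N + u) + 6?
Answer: -1/294 ≈ -0.0034014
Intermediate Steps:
g(N, u) = 6 + N + u
w = -12 (w = -12*1 = -12)
o(n, b) = -12 - n
1/o(282, g(-10, -8)) = 1/(-12 - 1*282) = 1/(-12 - 282) = 1/(-294) = -1/294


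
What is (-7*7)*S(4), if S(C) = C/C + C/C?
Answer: -98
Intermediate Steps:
S(C) = 2 (S(C) = 1 + 1 = 2)
(-7*7)*S(4) = -7*7*2 = -49*2 = -98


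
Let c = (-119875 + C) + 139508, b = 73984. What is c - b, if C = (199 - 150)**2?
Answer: -51950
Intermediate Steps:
C = 2401 (C = 49**2 = 2401)
c = 22034 (c = (-119875 + 2401) + 139508 = -117474 + 139508 = 22034)
c - b = 22034 - 1*73984 = 22034 - 73984 = -51950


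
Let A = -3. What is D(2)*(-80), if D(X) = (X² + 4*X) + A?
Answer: -720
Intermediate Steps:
D(X) = -3 + X² + 4*X (D(X) = (X² + 4*X) - 3 = -3 + X² + 4*X)
D(2)*(-80) = (-3 + 2² + 4*2)*(-80) = (-3 + 4 + 8)*(-80) = 9*(-80) = -720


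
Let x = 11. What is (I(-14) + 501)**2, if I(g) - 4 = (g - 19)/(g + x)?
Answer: 266256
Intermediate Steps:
I(g) = 4 + (-19 + g)/(11 + g) (I(g) = 4 + (g - 19)/(g + 11) = 4 + (-19 + g)/(11 + g))
(I(-14) + 501)**2 = (5*(5 - 14)/(11 - 14) + 501)**2 = (5*(-9)/(-3) + 501)**2 = (5*(-1/3)*(-9) + 501)**2 = (15 + 501)**2 = 516**2 = 266256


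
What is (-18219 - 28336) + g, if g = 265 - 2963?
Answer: -49253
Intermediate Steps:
g = -2698
(-18219 - 28336) + g = (-18219 - 28336) - 2698 = -46555 - 2698 = -49253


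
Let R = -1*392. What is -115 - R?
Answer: 277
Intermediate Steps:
R = -392
-115 - R = -115 - 1*(-392) = -115 + 392 = 277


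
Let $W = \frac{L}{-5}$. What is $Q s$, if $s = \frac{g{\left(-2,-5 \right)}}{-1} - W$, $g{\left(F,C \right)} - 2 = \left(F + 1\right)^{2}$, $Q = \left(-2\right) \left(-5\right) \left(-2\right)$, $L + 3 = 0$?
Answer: $72$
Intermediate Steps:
$L = -3$ ($L = -3 + 0 = -3$)
$Q = -20$ ($Q = 10 \left(-2\right) = -20$)
$g{\left(F,C \right)} = 2 + \left(1 + F\right)^{2}$ ($g{\left(F,C \right)} = 2 + \left(F + 1\right)^{2} = 2 + \left(1 + F\right)^{2}$)
$W = \frac{3}{5}$ ($W = - \frac{3}{-5} = \left(-3\right) \left(- \frac{1}{5}\right) = \frac{3}{5} \approx 0.6$)
$s = - \frac{18}{5}$ ($s = \frac{2 + \left(1 - 2\right)^{2}}{-1} - \frac{3}{5} = \left(2 + \left(-1\right)^{2}\right) \left(-1\right) - \frac{3}{5} = \left(2 + 1\right) \left(-1\right) - \frac{3}{5} = 3 \left(-1\right) - \frac{3}{5} = -3 - \frac{3}{5} = - \frac{18}{5} \approx -3.6$)
$Q s = \left(-20\right) \left(- \frac{18}{5}\right) = 72$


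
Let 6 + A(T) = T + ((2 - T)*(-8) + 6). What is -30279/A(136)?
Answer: -30279/1208 ≈ -25.065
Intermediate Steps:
A(T) = -16 + 9*T (A(T) = -6 + (T + ((2 - T)*(-8) + 6)) = -6 + (T + ((-16 + 8*T) + 6)) = -6 + (T + (-10 + 8*T)) = -6 + (-10 + 9*T) = -16 + 9*T)
-30279/A(136) = -30279/(-16 + 9*136) = -30279/(-16 + 1224) = -30279/1208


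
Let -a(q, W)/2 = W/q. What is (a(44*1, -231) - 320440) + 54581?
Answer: -531697/2 ≈ -2.6585e+5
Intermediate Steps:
a(q, W) = -2*W/q
(a(44*1, -231) - 320440) + 54581 = (-2*(-231)/44*1 - 320440) + 54581 = (-2*(-231)/44 - 320440) + 54581 = (-2*(-231)*1/44 - 320440) + 54581 = (21/2 - 320440) + 54581 = -640859/2 + 54581 = -531697/2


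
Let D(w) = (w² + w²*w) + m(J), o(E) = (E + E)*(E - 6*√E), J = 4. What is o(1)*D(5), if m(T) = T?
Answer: -1540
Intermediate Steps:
o(E) = 2*E*(E - 6*√E) (o(E) = (2*E)*(E - 6*√E) = 2*E*(E - 6*√E))
D(w) = 4 + w² + w³ (D(w) = (w² + w²*w) + 4 = (w² + w³) + 4 = 4 + w² + w³)
o(1)*D(5) = (-12*1^(3/2) + 2*1²)*(4 + 5² + 5³) = (-12*1 + 2*1)*(4 + 25 + 125) = (-12 + 2)*154 = -10*154 = -1540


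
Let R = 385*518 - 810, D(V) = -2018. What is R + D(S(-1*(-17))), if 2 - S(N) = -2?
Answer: 196602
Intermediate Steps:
S(N) = 4 (S(N) = 2 - 1*(-2) = 2 + 2 = 4)
R = 198620 (R = 199430 - 810 = 198620)
R + D(S(-1*(-17))) = 198620 - 2018 = 196602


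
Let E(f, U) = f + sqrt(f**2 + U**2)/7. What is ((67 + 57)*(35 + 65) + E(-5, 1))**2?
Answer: (86765 + sqrt(26))**2/49 ≈ 1.5365e+8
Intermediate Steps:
E(f, U) = f + sqrt(U**2 + f**2)/7 (E(f, U) = f + sqrt(U**2 + f**2)*(1/7) = f + sqrt(U**2 + f**2)/7)
((67 + 57)*(35 + 65) + E(-5, 1))**2 = ((67 + 57)*(35 + 65) + (-5 + sqrt(1**2 + (-5)**2)/7))**2 = (124*100 + (-5 + sqrt(1 + 25)/7))**2 = (12400 + (-5 + sqrt(26)/7))**2 = (12395 + sqrt(26)/7)**2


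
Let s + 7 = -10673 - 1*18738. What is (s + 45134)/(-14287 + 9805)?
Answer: -7858/2241 ≈ -3.5065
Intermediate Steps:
s = -29418 (s = -7 + (-10673 - 1*18738) = -7 + (-10673 - 18738) = -7 - 29411 = -29418)
(s + 45134)/(-14287 + 9805) = (-29418 + 45134)/(-14287 + 9805) = 15716/(-4482) = 15716*(-1/4482) = -7858/2241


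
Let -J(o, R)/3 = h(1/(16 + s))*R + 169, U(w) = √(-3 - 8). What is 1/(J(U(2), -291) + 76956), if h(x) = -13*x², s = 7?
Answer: 529/40430172 ≈ 1.3084e-5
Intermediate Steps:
U(w) = I*√11 (U(w) = √(-11) = I*√11)
J(o, R) = -507 + 39*R/529 (J(o, R) = -3*((-13/(16 + 7)²)*R + 169) = -3*((-13*(1/23)²)*R + 169) = -3*((-13*1/529)*R + 169) = -3*(-13*R/529 + 169) = -3*(169 - 13*R/529) = -507 + 39*R/529)
1/(J(U(2), -291) + 76956) = 1/((-507 + (39/529)*(-291)) + 76956) = 1/((-507 - 11349/529) + 76956) = 1/(-279552/529 + 76956) = 1/(40430172/529) = 529/40430172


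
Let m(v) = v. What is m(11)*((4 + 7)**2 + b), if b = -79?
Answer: 462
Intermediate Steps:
m(11)*((4 + 7)**2 + b) = 11*((4 + 7)**2 - 79) = 11*(11**2 - 79) = 11*(121 - 79) = 11*42 = 462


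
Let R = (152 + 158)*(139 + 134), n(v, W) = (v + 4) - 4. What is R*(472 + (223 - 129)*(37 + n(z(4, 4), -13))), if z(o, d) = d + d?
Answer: 397930260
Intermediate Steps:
z(o, d) = 2*d
n(v, W) = v (n(v, W) = (4 + v) - 4 = v)
R = 84630 (R = 310*273 = 84630)
R*(472 + (223 - 129)*(37 + n(z(4, 4), -13))) = 84630*(472 + (223 - 129)*(37 + 2*4)) = 84630*(472 + 94*(37 + 8)) = 84630*(472 + 94*45) = 84630*(472 + 4230) = 84630*4702 = 397930260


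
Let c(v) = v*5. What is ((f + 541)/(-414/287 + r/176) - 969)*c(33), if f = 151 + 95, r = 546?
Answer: -1140867145/13973 ≈ -81648.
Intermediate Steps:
f = 246
c(v) = 5*v
((f + 541)/(-414/287 + r/176) - 969)*c(33) = ((246 + 541)/(-414/287 + 546/176) - 969)*(5*33) = (787/(-414*1/287 + 546*(1/176)) - 969)*165 = (787/(-414/287 + 273/88) - 969)*165 = (787/(41919/25256) - 969)*165 = (787*(25256/41919) - 969)*165 = (19876472/41919 - 969)*165 = -20743039/41919*165 = -1140867145/13973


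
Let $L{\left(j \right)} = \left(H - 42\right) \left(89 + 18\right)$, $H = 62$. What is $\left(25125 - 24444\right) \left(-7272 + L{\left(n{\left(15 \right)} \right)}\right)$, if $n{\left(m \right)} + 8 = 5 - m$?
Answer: $-3494892$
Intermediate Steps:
$n{\left(m \right)} = -3 - m$ ($n{\left(m \right)} = -8 - \left(-5 + m\right) = -3 - m$)
$L{\left(j \right)} = 2140$ ($L{\left(j \right)} = \left(62 - 42\right) \left(89 + 18\right) = 20 \cdot 107 = 2140$)
$\left(25125 - 24444\right) \left(-7272 + L{\left(n{\left(15 \right)} \right)}\right) = \left(25125 - 24444\right) \left(-7272 + 2140\right) = 681 \left(-5132\right) = -3494892$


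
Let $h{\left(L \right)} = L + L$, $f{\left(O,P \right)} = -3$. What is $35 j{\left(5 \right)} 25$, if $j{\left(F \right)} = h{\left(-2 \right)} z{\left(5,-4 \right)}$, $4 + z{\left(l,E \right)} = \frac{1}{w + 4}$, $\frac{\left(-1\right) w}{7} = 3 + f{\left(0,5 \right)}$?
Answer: $13125$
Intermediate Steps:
$w = 0$ ($w = - 7 \left(3 - 3\right) = \left(-7\right) 0 = 0$)
$h{\left(L \right)} = 2 L$
$z{\left(l,E \right)} = - \frac{15}{4}$ ($z{\left(l,E \right)} = -4 + \frac{1}{0 + 4} = -4 + \frac{1}{4} = - \frac{15}{4}$)
$j{\left(F \right)} = 15$ ($j{\left(F \right)} = 2 \left(-2\right) \left(- \frac{15}{4}\right) = \left(-4\right) \left(- \frac{15}{4}\right) = 15$)
$35 j{\left(5 \right)} 25 = 35 \cdot 15 \cdot 25 = 525 \cdot 25 = 13125$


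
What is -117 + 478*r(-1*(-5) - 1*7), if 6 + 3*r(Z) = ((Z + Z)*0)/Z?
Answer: -1073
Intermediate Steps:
r(Z) = -2 (r(Z) = -2 + (((Z + Z)*0)/Z)/3 = -2 + (((2*Z)*0)/Z)/3 = -2 + (0/Z)/3 = -2 + (1/3)*0 = -2 + 0 = -2)
-117 + 478*r(-1*(-5) - 1*7) = -117 + 478*(-2) = -117 - 956 = -1073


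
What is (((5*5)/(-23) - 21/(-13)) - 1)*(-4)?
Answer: 564/299 ≈ 1.8863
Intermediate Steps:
(((5*5)/(-23) - 21/(-13)) - 1)*(-4) = ((25*(-1/23) - 21*(-1/13)) - 1)*(-4) = ((-25/23 + 21/13) - 1)*(-4) = (158/299 - 1)*(-4) = -141/299*(-4) = 564/299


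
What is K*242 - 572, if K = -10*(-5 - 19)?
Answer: 57508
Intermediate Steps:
K = 240 (K = -10*(-24) = 240)
K*242 - 572 = 240*242 - 572 = 58080 - 572 = 57508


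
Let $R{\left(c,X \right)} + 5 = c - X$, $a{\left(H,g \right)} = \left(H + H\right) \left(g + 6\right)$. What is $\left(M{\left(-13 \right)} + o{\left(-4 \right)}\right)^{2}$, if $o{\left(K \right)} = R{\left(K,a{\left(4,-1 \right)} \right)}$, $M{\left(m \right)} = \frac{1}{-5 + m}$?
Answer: $\frac{779689}{324} \approx 2406.4$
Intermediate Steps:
$a{\left(H,g \right)} = 2 H \left(6 + g\right)$
$R{\left(c,X \right)} = -5 + c - X$ ($R{\left(c,X \right)} = -5 - \left(X - c\right) = -5 + c - X$)
$o{\left(K \right)} = -45 + K$ ($o{\left(K \right)} = -5 + K - 2 \cdot 4 \left(6 - 1\right) = -5 + K - 2 \cdot 4 \cdot 5 = -5 + K - 40 = -45 + K$)
$\left(M{\left(-13 \right)} + o{\left(-4 \right)}\right)^{2} = \left(\frac{1}{-5 - 13} - 49\right)^{2} = \left(\frac{1}{-18} - 49\right)^{2} = \left(- \frac{1}{18} - 49\right)^{2} = \left(- \frac{883}{18}\right)^{2} = \frac{779689}{324}$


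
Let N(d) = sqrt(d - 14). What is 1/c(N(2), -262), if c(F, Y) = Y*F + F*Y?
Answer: I*sqrt(3)/3144 ≈ 0.00055091*I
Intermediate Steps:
N(d) = sqrt(-14 + d)
c(F, Y) = 2*F*Y (c(F, Y) = F*Y + F*Y = 2*F*Y)
1/c(N(2), -262) = 1/(2*sqrt(-14 + 2)*(-262)) = 1/(2*sqrt(-12)*(-262)) = 1/(2*(2*I*sqrt(3))*(-262)) = 1/(-1048*I*sqrt(3)) = I*sqrt(3)/3144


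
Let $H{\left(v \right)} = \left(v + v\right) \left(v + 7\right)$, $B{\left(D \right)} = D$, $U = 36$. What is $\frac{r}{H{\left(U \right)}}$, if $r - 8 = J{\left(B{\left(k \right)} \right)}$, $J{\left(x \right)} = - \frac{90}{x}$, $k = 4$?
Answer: $- \frac{29}{6192} \approx -0.0046835$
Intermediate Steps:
$H{\left(v \right)} = 2 v \left(7 + v\right)$
$r = - \frac{29}{2}$ ($r = 8 - \frac{90}{4} = 8 - \frac{45}{2} = - \frac{29}{2} \approx -14.5$)
$\frac{r}{H{\left(U \right)}} = - \frac{29}{2 \cdot 2 \cdot 36 \left(7 + 36\right)} = - \frac{29}{2 \cdot 2 \cdot 36 \cdot 43} = - \frac{29}{2 \cdot 3096} = \left(- \frac{29}{2}\right) \frac{1}{3096} = - \frac{29}{6192}$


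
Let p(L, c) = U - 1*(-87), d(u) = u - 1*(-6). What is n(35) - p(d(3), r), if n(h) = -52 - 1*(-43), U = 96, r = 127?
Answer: -192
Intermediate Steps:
d(u) = 6 + u (d(u) = u + 6 = 6 + u)
n(h) = -9 (n(h) = -52 + 43 = -9)
p(L, c) = 183 (p(L, c) = 96 - 1*(-87) = 96 + 87 = 183)
n(35) - p(d(3), r) = -9 - 1*183 = -9 - 183 = -192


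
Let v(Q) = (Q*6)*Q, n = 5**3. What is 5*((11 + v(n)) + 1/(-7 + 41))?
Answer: 15939375/34 ≈ 4.6881e+5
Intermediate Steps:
n = 125
v(Q) = 6*Q**2 (v(Q) = (6*Q)*Q = 6*Q**2)
5*((11 + v(n)) + 1/(-7 + 41)) = 5*((11 + 6*125**2) + 1/(-7 + 41)) = 5*((11 + 6*15625) + 1/34) = 5*((11 + 93750) + 1/34) = 5*(93761 + 1/34) = 5*(3187875/34) = 15939375/34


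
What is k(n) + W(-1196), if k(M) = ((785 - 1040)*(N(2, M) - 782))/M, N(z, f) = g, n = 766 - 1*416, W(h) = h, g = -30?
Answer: -3022/5 ≈ -604.40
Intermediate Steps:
n = 350 (n = 766 - 416 = 350)
N(z, f) = -30
k(M) = 207060/M (k(M) = ((785 - 1040)*(-30 - 782))/M = (-255*(-812))/M = 207060/M)
k(n) + W(-1196) = 207060/350 - 1196 = 207060*(1/350) - 1196 = 2958/5 - 1196 = -3022/5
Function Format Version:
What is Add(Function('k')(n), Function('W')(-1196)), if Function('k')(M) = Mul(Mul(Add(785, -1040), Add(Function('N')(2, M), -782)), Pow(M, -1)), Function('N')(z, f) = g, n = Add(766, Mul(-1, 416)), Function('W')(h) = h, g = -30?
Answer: Rational(-3022, 5) ≈ -604.40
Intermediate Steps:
n = 350 (n = Add(766, -416) = 350)
Function('N')(z, f) = -30
Function('k')(M) = Mul(207060, Pow(M, -1)) (Function('k')(M) = Mul(Mul(Add(785, -1040), Add(-30, -782)), Pow(M, -1)) = Mul(Mul(-255, -812), Pow(M, -1)) = Mul(207060, Pow(M, -1)))
Add(Function('k')(n), Function('W')(-1196)) = Add(Mul(207060, Pow(350, -1)), -1196) = Add(Mul(207060, Rational(1, 350)), -1196) = Add(Rational(2958, 5), -1196) = Rational(-3022, 5)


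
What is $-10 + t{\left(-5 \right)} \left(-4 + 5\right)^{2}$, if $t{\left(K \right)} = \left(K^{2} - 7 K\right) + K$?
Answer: $45$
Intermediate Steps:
$t{\left(K \right)} = K^{2} - 6 K$
$-10 + t{\left(-5 \right)} \left(-4 + 5\right)^{2} = -10 + - 5 \left(-6 - 5\right) \left(-4 + 5\right)^{2} = -10 + \left(-5\right) \left(-11\right) 1^{2} = -10 + 55 \cdot 1 = -10 + 55 = 45$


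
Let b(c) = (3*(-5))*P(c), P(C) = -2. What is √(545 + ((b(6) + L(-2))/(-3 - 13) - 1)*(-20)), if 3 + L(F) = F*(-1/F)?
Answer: √2390/2 ≈ 24.444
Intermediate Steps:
b(c) = 30 (b(c) = (3*(-5))*(-2) = -15*(-2) = 30)
L(F) = -4 (L(F) = -3 + F*(-1/F) = -3 - 1 = -4)
√(545 + ((b(6) + L(-2))/(-3 - 13) - 1)*(-20)) = √(545 + ((30 - 4)/(-3 - 13) - 1)*(-20)) = √(545 + (26/(-16) - 1)*(-20)) = √(545 + (26*(-1/16) - 1)*(-20)) = √(545 + (-13/8 - 1)*(-20)) = √(545 - 21/8*(-20)) = √(545 + 105/2) = √(1195/2) = √2390/2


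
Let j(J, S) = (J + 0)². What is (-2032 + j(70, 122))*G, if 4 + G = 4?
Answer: 0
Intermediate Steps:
j(J, S) = J²
G = 0 (G = -4 + 4 = 0)
(-2032 + j(70, 122))*G = (-2032 + 70²)*0 = (-2032 + 4900)*0 = 2868*0 = 0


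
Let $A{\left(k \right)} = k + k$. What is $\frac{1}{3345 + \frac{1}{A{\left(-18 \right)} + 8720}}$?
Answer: $\frac{8684}{29047981} \approx 0.00029895$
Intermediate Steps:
$A{\left(k \right)} = 2 k$
$\frac{1}{3345 + \frac{1}{A{\left(-18 \right)} + 8720}} = \frac{1}{3345 + \frac{1}{2 \left(-18\right) + 8720}} = \frac{1}{3345 + \frac{1}{-36 + 8720}} = \frac{1}{3345 + \frac{1}{8684}} = \frac{1}{\frac{29047981}{8684}} = \frac{8684}{29047981}$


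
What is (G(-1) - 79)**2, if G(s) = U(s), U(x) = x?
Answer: 6400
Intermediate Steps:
G(s) = s
(G(-1) - 79)**2 = (-1 - 79)**2 = (-80)**2 = 6400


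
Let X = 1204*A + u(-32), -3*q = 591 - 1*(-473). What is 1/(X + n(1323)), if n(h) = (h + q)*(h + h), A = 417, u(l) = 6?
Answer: 1/3064284 ≈ 3.2634e-7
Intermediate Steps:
q = -1064/3 (q = -(591 - 1*(-473))/3 = -(591 + 473)/3 = -1/3*1064 = -1064/3 ≈ -354.67)
X = 502074 (X = 1204*417 + 6 = 502068 + 6 = 502074)
n(h) = 2*h*(-1064/3 + h) (n(h) = (h - 1064/3)*(h + h) = (-1064/3 + h)*(2*h) = 2*h*(-1064/3 + h))
1/(X + n(1323)) = 1/(502074 + (2/3)*1323*(-1064 + 3*1323)) = 1/(502074 + (2/3)*1323*(-1064 + 3969)) = 1/(502074 + (2/3)*1323*2905) = 1/(502074 + 2562210) = 1/3064284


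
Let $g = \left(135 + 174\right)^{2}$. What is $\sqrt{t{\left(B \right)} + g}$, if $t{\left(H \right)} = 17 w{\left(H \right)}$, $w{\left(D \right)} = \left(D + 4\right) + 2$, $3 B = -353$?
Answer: $\frac{2 \sqrt{210561}}{3} \approx 305.91$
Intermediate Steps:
$B = - \frac{353}{3}$ ($B = \frac{1}{3} \left(-353\right) = - \frac{353}{3} \approx -117.67$)
$w{\left(D \right)} = 6 + D$ ($w{\left(D \right)} = \left(4 + D\right) + 2 = 6 + D$)
$g = 95481$ ($g = 309^{2} = 95481$)
$t{\left(H \right)} = 102 + 17 H$ ($t{\left(H \right)} = 17 \left(6 + H\right) = 102 + 17 H$)
$\sqrt{t{\left(B \right)} + g} = \sqrt{\left(102 + 17 \left(- \frac{353}{3}\right)\right) + 95481} = \sqrt{\left(102 - \frac{6001}{3}\right) + 95481} = \sqrt{- \frac{5695}{3} + 95481} = \sqrt{\frac{280748}{3}} = \frac{2 \sqrt{210561}}{3}$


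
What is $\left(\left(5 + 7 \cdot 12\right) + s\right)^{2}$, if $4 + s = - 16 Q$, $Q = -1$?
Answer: $10201$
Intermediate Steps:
$s = 12$ ($s = -4 - -16 = -4 + 16 = 12$)
$\left(\left(5 + 7 \cdot 12\right) + s\right)^{2} = \left(\left(5 + 7 \cdot 12\right) + 12\right)^{2} = \left(\left(5 + 84\right) + 12\right)^{2} = \left(89 + 12\right)^{2} = 101^{2} = 10201$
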